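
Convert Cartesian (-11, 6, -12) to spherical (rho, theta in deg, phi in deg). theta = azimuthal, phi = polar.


rho = sqrt((-11)^2 + 6^2 + (-12)^2) = 17.3494
theta = atan2(6, -11) = 151.3895 deg
phi = acos(-12/17.3494) = 133.7623 deg

rho = 17.3494, theta = 151.3895 deg, phi = 133.7623 deg


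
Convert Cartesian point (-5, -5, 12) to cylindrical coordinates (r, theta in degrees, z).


r = sqrt((-5)^2 + (-5)^2) = 7.0711
theta = atan2(-5, -5) = 225 deg
z = 12

r = 7.0711, theta = 225 deg, z = 12


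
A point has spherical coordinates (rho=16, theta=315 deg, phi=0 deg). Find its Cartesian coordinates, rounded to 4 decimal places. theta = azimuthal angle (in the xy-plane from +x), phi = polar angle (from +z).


x = 16 * sin(0) * cos(315) = 0
y = 16 * sin(0) * sin(315) = 0
z = 16 * cos(0) = 16

(0, 0, 16)


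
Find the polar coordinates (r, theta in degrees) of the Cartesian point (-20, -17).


r = sqrt((-20)^2 + (-17)^2) = 26.2488
theta = atan2(-17, -20) = 220.3645 degrees

r = 26.2488, theta = 220.3645 degrees


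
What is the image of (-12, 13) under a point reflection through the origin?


Reflection through origin: (x, y) -> (-x, -y)
(-12, 13) -> (12, -13)

(12, -13)


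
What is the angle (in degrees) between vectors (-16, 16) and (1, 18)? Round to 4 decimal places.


dot = -16*1 + 16*18 = 272
|u| = 22.6274, |v| = 18.0278
cos(angle) = 0.6668
angle = 48.1798 degrees

48.1798 degrees


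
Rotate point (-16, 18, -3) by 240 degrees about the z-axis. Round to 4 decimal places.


x' = -16*cos(240) - 18*sin(240) = 23.5885
y' = -16*sin(240) + 18*cos(240) = 4.8564
z' = -3

(23.5885, 4.8564, -3)


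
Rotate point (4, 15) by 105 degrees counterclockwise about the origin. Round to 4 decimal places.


x' = 4*cos(105) - 15*sin(105) = -15.5242
y' = 4*sin(105) + 15*cos(105) = -0.0186

(-15.5242, -0.0186)


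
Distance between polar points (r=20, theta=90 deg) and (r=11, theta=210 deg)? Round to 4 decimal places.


d = sqrt(r1^2 + r2^2 - 2*r1*r2*cos(t2-t1))
d = sqrt(20^2 + 11^2 - 2*20*11*cos(210-90)) = 27.2213

27.2213


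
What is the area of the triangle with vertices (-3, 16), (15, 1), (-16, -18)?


Area = |x1(y2-y3) + x2(y3-y1) + x3(y1-y2)| / 2
= |-3*(1--18) + 15*(-18-16) + -16*(16-1)| / 2
= 403.5

403.5


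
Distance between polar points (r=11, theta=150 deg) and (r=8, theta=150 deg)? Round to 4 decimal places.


d = sqrt(r1^2 + r2^2 - 2*r1*r2*cos(t2-t1))
d = sqrt(11^2 + 8^2 - 2*11*8*cos(150-150)) = 3

3


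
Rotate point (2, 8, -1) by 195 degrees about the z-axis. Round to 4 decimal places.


x' = 2*cos(195) - 8*sin(195) = 0.1387
y' = 2*sin(195) + 8*cos(195) = -8.245
z' = -1

(0.1387, -8.245, -1)


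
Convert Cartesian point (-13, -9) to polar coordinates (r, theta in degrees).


r = sqrt((-13)^2 + (-9)^2) = 15.8114
theta = atan2(-9, -13) = 214.6952 degrees

r = 15.8114, theta = 214.6952 degrees


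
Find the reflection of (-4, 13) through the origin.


Reflection through origin: (x, y) -> (-x, -y)
(-4, 13) -> (4, -13)

(4, -13)


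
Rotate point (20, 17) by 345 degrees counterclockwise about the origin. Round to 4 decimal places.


x' = 20*cos(345) - 17*sin(345) = 23.7184
y' = 20*sin(345) + 17*cos(345) = 11.2444

(23.7184, 11.2444)


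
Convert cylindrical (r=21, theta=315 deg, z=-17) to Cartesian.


x = 21 * cos(315) = 14.8492
y = 21 * sin(315) = -14.8492
z = -17

(14.8492, -14.8492, -17)


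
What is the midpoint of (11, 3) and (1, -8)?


Midpoint = ((11+1)/2, (3+-8)/2) = (6, -2.5)

(6, -2.5)


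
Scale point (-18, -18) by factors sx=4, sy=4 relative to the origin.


Scaling: (x*sx, y*sy) = (-18*4, -18*4) = (-72, -72)

(-72, -72)


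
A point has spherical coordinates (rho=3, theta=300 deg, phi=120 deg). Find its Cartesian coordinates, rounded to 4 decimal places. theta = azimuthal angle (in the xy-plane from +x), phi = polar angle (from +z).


x = 3 * sin(120) * cos(300) = 1.299
y = 3 * sin(120) * sin(300) = -2.25
z = 3 * cos(120) = -1.5

(1.299, -2.25, -1.5)


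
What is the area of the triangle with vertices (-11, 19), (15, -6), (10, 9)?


Area = |x1(y2-y3) + x2(y3-y1) + x3(y1-y2)| / 2
= |-11*(-6-9) + 15*(9-19) + 10*(19--6)| / 2
= 132.5

132.5


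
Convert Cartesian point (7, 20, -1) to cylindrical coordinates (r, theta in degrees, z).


r = sqrt(7^2 + 20^2) = 21.1896
theta = atan2(20, 7) = 70.71 deg
z = -1

r = 21.1896, theta = 70.71 deg, z = -1


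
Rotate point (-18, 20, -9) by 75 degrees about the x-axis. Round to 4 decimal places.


x' = -18
y' = 20*cos(75) - -9*sin(75) = 13.8697
z' = 20*sin(75) + -9*cos(75) = 16.9891

(-18, 13.8697, 16.9891)


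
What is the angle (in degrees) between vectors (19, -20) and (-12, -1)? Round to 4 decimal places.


dot = 19*-12 + -20*-1 = -208
|u| = 27.5862, |v| = 12.0416
cos(angle) = -0.6262
angle = 128.7676 degrees

128.7676 degrees


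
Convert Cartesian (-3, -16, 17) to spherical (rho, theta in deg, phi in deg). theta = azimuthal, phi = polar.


rho = sqrt((-3)^2 + (-16)^2 + 17^2) = 23.5372
theta = atan2(-16, -3) = 259.3803 deg
phi = acos(17/23.5372) = 43.7585 deg

rho = 23.5372, theta = 259.3803 deg, phi = 43.7585 deg


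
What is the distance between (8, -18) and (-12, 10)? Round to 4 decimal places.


d = sqrt((-12-8)^2 + (10--18)^2) = 34.4093

34.4093


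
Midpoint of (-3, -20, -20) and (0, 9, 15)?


Midpoint = ((-3+0)/2, (-20+9)/2, (-20+15)/2) = (-1.5, -5.5, -2.5)

(-1.5, -5.5, -2.5)


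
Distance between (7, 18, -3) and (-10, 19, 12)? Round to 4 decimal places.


d = sqrt((-10-7)^2 + (19-18)^2 + (12--3)^2) = 22.6936

22.6936


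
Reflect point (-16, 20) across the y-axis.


Reflection across y-axis: (x, y) -> (-x, y)
(-16, 20) -> (16, 20)

(16, 20)


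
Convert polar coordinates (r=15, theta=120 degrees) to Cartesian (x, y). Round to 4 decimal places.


x = 15 * cos(120) = -7.5
y = 15 * sin(120) = 12.9904

(-7.5, 12.9904)


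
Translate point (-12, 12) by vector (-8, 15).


Translation: (x+dx, y+dy) = (-12+-8, 12+15) = (-20, 27)

(-20, 27)


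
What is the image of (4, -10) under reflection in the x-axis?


Reflection across x-axis: (x, y) -> (x, -y)
(4, -10) -> (4, 10)

(4, 10)


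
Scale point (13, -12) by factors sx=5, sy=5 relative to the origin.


Scaling: (x*sx, y*sy) = (13*5, -12*5) = (65, -60)

(65, -60)


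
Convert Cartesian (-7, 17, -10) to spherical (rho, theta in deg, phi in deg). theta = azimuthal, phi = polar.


rho = sqrt((-7)^2 + 17^2 + (-10)^2) = 20.9284
theta = atan2(17, -7) = 112.3801 deg
phi = acos(-10/20.9284) = 118.543 deg

rho = 20.9284, theta = 112.3801 deg, phi = 118.543 deg


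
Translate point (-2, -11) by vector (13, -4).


Translation: (x+dx, y+dy) = (-2+13, -11+-4) = (11, -15)

(11, -15)


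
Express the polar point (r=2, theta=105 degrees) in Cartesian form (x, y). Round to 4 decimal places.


x = 2 * cos(105) = -0.5176
y = 2 * sin(105) = 1.9319

(-0.5176, 1.9319)


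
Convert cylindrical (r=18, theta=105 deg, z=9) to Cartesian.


x = 18 * cos(105) = -4.6587
y = 18 * sin(105) = 17.3867
z = 9

(-4.6587, 17.3867, 9)


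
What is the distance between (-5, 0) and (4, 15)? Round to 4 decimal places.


d = sqrt((4--5)^2 + (15-0)^2) = 17.4929

17.4929


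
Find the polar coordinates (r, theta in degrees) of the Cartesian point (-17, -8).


r = sqrt((-17)^2 + (-8)^2) = 18.7883
theta = atan2(-8, -17) = 205.2011 degrees

r = 18.7883, theta = 205.2011 degrees


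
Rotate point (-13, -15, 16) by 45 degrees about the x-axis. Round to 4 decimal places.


x' = -13
y' = -15*cos(45) - 16*sin(45) = -21.9203
z' = -15*sin(45) + 16*cos(45) = 0.7071

(-13, -21.9203, 0.7071)


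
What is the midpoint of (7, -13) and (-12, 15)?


Midpoint = ((7+-12)/2, (-13+15)/2) = (-2.5, 1)

(-2.5, 1)


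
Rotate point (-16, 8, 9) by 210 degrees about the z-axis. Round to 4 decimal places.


x' = -16*cos(210) - 8*sin(210) = 17.8564
y' = -16*sin(210) + 8*cos(210) = 1.0718
z' = 9

(17.8564, 1.0718, 9)


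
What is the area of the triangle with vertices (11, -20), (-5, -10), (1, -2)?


Area = |x1(y2-y3) + x2(y3-y1) + x3(y1-y2)| / 2
= |11*(-10--2) + -5*(-2--20) + 1*(-20--10)| / 2
= 94

94


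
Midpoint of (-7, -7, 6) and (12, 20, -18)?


Midpoint = ((-7+12)/2, (-7+20)/2, (6+-18)/2) = (2.5, 6.5, -6)

(2.5, 6.5, -6)


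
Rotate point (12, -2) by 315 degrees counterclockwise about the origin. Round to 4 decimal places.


x' = 12*cos(315) - -2*sin(315) = 7.0711
y' = 12*sin(315) + -2*cos(315) = -9.8995

(7.0711, -9.8995)


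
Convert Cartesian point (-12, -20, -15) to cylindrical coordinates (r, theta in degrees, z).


r = sqrt((-12)^2 + (-20)^2) = 23.3238
theta = atan2(-20, -12) = 239.0362 deg
z = -15

r = 23.3238, theta = 239.0362 deg, z = -15


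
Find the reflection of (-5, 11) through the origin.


Reflection through origin: (x, y) -> (-x, -y)
(-5, 11) -> (5, -11)

(5, -11)


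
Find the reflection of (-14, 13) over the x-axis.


Reflection across x-axis: (x, y) -> (x, -y)
(-14, 13) -> (-14, -13)

(-14, -13)


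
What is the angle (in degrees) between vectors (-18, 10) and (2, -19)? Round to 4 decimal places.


dot = -18*2 + 10*-19 = -226
|u| = 20.5913, |v| = 19.105
cos(angle) = -0.5745
angle = 125.0636 degrees

125.0636 degrees


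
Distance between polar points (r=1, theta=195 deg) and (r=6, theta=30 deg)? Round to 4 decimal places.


d = sqrt(r1^2 + r2^2 - 2*r1*r2*cos(t2-t1))
d = sqrt(1^2 + 6^2 - 2*1*6*cos(30-195)) = 6.9707

6.9707


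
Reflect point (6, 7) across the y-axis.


Reflection across y-axis: (x, y) -> (-x, y)
(6, 7) -> (-6, 7)

(-6, 7)


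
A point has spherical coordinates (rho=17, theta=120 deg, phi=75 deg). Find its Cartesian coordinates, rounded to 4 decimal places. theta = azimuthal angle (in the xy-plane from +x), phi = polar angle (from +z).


x = 17 * sin(75) * cos(120) = -8.2104
y = 17 * sin(75) * sin(120) = 14.2208
z = 17 * cos(75) = 4.3999

(-8.2104, 14.2208, 4.3999)


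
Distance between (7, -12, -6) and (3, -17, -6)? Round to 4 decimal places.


d = sqrt((3-7)^2 + (-17--12)^2 + (-6--6)^2) = 6.4031

6.4031


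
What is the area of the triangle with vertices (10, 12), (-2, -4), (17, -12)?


Area = |x1(y2-y3) + x2(y3-y1) + x3(y1-y2)| / 2
= |10*(-4--12) + -2*(-12-12) + 17*(12--4)| / 2
= 200

200


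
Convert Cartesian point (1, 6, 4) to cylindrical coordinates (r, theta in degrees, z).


r = sqrt(1^2 + 6^2) = 6.0828
theta = atan2(6, 1) = 80.5377 deg
z = 4

r = 6.0828, theta = 80.5377 deg, z = 4


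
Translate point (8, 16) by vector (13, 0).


Translation: (x+dx, y+dy) = (8+13, 16+0) = (21, 16)

(21, 16)


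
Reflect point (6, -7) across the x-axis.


Reflection across x-axis: (x, y) -> (x, -y)
(6, -7) -> (6, 7)

(6, 7)


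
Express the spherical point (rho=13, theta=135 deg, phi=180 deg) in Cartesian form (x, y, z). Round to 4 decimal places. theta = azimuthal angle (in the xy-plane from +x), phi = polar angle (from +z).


x = 13 * sin(180) * cos(135) = 0
y = 13 * sin(180) * sin(135) = 0
z = 13 * cos(180) = -13

(0, 0, -13)


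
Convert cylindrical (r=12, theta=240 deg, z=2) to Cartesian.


x = 12 * cos(240) = -6
y = 12 * sin(240) = -10.3923
z = 2

(-6, -10.3923, 2)


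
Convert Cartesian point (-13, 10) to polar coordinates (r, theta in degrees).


r = sqrt((-13)^2 + 10^2) = 16.4012
theta = atan2(10, -13) = 142.4314 degrees

r = 16.4012, theta = 142.4314 degrees


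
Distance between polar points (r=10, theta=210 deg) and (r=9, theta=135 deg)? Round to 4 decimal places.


d = sqrt(r1^2 + r2^2 - 2*r1*r2*cos(t2-t1))
d = sqrt(10^2 + 9^2 - 2*10*9*cos(135-210)) = 11.5936

11.5936


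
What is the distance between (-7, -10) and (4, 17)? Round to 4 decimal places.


d = sqrt((4--7)^2 + (17--10)^2) = 29.1548

29.1548


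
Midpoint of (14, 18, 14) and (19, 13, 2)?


Midpoint = ((14+19)/2, (18+13)/2, (14+2)/2) = (16.5, 15.5, 8)

(16.5, 15.5, 8)


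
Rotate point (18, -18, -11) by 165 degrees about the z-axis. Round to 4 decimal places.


x' = 18*cos(165) - -18*sin(165) = -12.7279
y' = 18*sin(165) + -18*cos(165) = 22.0454
z' = -11

(-12.7279, 22.0454, -11)


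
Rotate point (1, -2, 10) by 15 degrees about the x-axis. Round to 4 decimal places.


x' = 1
y' = -2*cos(15) - 10*sin(15) = -4.52
z' = -2*sin(15) + 10*cos(15) = 9.1416

(1, -4.52, 9.1416)


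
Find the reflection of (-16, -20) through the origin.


Reflection through origin: (x, y) -> (-x, -y)
(-16, -20) -> (16, 20)

(16, 20)


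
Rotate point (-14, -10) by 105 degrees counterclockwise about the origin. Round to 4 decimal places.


x' = -14*cos(105) - -10*sin(105) = 13.2827
y' = -14*sin(105) + -10*cos(105) = -10.9348

(13.2827, -10.9348)


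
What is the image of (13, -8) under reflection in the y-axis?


Reflection across y-axis: (x, y) -> (-x, y)
(13, -8) -> (-13, -8)

(-13, -8)


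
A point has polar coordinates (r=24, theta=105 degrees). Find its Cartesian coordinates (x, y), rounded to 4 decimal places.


x = 24 * cos(105) = -6.2117
y = 24 * sin(105) = 23.1822

(-6.2117, 23.1822)


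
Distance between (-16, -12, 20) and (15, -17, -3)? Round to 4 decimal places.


d = sqrt((15--16)^2 + (-17--12)^2 + (-3-20)^2) = 38.923

38.923


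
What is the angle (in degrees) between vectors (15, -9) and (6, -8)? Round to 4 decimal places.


dot = 15*6 + -9*-8 = 162
|u| = 17.4929, |v| = 10
cos(angle) = 0.9261
angle = 22.1663 degrees

22.1663 degrees


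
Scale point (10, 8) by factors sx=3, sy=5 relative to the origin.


Scaling: (x*sx, y*sy) = (10*3, 8*5) = (30, 40)

(30, 40)


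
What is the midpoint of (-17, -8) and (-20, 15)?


Midpoint = ((-17+-20)/2, (-8+15)/2) = (-18.5, 3.5)

(-18.5, 3.5)


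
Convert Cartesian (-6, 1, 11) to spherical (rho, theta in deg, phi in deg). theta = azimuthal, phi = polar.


rho = sqrt((-6)^2 + 1^2 + 11^2) = 12.5698
theta = atan2(1, -6) = 170.5377 deg
phi = acos(11/12.5698) = 28.9416 deg

rho = 12.5698, theta = 170.5377 deg, phi = 28.9416 deg


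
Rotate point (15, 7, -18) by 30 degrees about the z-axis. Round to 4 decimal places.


x' = 15*cos(30) - 7*sin(30) = 9.4904
y' = 15*sin(30) + 7*cos(30) = 13.5622
z' = -18

(9.4904, 13.5622, -18)


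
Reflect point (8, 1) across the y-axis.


Reflection across y-axis: (x, y) -> (-x, y)
(8, 1) -> (-8, 1)

(-8, 1)


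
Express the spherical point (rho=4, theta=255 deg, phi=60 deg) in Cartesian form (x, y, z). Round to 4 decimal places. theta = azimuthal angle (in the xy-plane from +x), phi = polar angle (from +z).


x = 4 * sin(60) * cos(255) = -0.8966
y = 4 * sin(60) * sin(255) = -3.3461
z = 4 * cos(60) = 2

(-0.8966, -3.3461, 2)


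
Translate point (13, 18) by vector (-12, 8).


Translation: (x+dx, y+dy) = (13+-12, 18+8) = (1, 26)

(1, 26)


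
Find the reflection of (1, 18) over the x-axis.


Reflection across x-axis: (x, y) -> (x, -y)
(1, 18) -> (1, -18)

(1, -18)


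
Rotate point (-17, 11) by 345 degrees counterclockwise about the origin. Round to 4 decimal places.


x' = -17*cos(345) - 11*sin(345) = -13.5737
y' = -17*sin(345) + 11*cos(345) = 15.0251

(-13.5737, 15.0251)


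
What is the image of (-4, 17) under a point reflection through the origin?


Reflection through origin: (x, y) -> (-x, -y)
(-4, 17) -> (4, -17)

(4, -17)


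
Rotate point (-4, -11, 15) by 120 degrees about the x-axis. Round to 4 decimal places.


x' = -4
y' = -11*cos(120) - 15*sin(120) = -7.4904
z' = -11*sin(120) + 15*cos(120) = -17.0263

(-4, -7.4904, -17.0263)


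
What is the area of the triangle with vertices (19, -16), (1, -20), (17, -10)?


Area = |x1(y2-y3) + x2(y3-y1) + x3(y1-y2)| / 2
= |19*(-20--10) + 1*(-10--16) + 17*(-16--20)| / 2
= 58

58


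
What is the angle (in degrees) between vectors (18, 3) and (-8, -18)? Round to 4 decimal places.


dot = 18*-8 + 3*-18 = -198
|u| = 18.2483, |v| = 19.6977
cos(angle) = -0.5508
angle = 123.4248 degrees

123.4248 degrees


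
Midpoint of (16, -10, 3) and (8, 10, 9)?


Midpoint = ((16+8)/2, (-10+10)/2, (3+9)/2) = (12, 0, 6)

(12, 0, 6)


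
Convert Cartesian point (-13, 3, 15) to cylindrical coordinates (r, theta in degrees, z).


r = sqrt((-13)^2 + 3^2) = 13.3417
theta = atan2(3, -13) = 167.0054 deg
z = 15

r = 13.3417, theta = 167.0054 deg, z = 15


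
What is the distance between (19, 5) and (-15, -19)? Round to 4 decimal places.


d = sqrt((-15-19)^2 + (-19-5)^2) = 41.6173

41.6173


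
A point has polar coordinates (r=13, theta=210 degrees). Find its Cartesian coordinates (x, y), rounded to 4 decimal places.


x = 13 * cos(210) = -11.2583
y = 13 * sin(210) = -6.5

(-11.2583, -6.5)


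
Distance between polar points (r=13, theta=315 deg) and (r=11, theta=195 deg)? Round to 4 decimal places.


d = sqrt(r1^2 + r2^2 - 2*r1*r2*cos(t2-t1))
d = sqrt(13^2 + 11^2 - 2*13*11*cos(195-315)) = 20.8087

20.8087


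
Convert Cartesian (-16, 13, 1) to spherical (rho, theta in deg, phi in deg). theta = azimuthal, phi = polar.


rho = sqrt((-16)^2 + 13^2 + 1^2) = 20.6398
theta = atan2(13, -16) = 140.9061 deg
phi = acos(1/20.6398) = 87.2229 deg

rho = 20.6398, theta = 140.9061 deg, phi = 87.2229 deg


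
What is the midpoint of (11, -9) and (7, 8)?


Midpoint = ((11+7)/2, (-9+8)/2) = (9, -0.5)

(9, -0.5)


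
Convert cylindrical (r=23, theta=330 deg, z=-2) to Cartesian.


x = 23 * cos(330) = 19.9186
y = 23 * sin(330) = -11.5
z = -2

(19.9186, -11.5, -2)


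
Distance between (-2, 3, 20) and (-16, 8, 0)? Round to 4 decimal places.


d = sqrt((-16--2)^2 + (8-3)^2 + (0-20)^2) = 24.9199

24.9199


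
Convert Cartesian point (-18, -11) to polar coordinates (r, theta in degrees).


r = sqrt((-18)^2 + (-11)^2) = 21.095
theta = atan2(-11, -18) = 211.4296 degrees

r = 21.095, theta = 211.4296 degrees


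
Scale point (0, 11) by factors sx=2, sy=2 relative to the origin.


Scaling: (x*sx, y*sy) = (0*2, 11*2) = (0, 22)

(0, 22)


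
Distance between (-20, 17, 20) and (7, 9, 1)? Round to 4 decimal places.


d = sqrt((7--20)^2 + (9-17)^2 + (1-20)^2) = 33.9706

33.9706


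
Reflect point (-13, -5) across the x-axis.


Reflection across x-axis: (x, y) -> (x, -y)
(-13, -5) -> (-13, 5)

(-13, 5)


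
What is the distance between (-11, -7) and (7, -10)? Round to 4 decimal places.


d = sqrt((7--11)^2 + (-10--7)^2) = 18.2483

18.2483


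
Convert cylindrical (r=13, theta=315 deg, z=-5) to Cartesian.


x = 13 * cos(315) = 9.1924
y = 13 * sin(315) = -9.1924
z = -5

(9.1924, -9.1924, -5)


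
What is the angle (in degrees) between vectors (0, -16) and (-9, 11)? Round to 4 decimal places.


dot = 0*-9 + -16*11 = -176
|u| = 16, |v| = 14.2127
cos(angle) = -0.774
angle = 140.7106 degrees

140.7106 degrees


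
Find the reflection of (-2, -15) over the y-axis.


Reflection across y-axis: (x, y) -> (-x, y)
(-2, -15) -> (2, -15)

(2, -15)


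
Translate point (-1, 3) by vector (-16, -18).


Translation: (x+dx, y+dy) = (-1+-16, 3+-18) = (-17, -15)

(-17, -15)


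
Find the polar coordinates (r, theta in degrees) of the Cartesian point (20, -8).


r = sqrt(20^2 + (-8)^2) = 21.5407
theta = atan2(-8, 20) = 338.1986 degrees

r = 21.5407, theta = 338.1986 degrees


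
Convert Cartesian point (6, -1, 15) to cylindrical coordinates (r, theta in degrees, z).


r = sqrt(6^2 + (-1)^2) = 6.0828
theta = atan2(-1, 6) = 350.5377 deg
z = 15

r = 6.0828, theta = 350.5377 deg, z = 15


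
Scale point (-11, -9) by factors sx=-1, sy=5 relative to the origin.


Scaling: (x*sx, y*sy) = (-11*-1, -9*5) = (11, -45)

(11, -45)


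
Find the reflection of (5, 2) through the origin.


Reflection through origin: (x, y) -> (-x, -y)
(5, 2) -> (-5, -2)

(-5, -2)


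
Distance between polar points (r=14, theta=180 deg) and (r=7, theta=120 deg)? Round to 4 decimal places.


d = sqrt(r1^2 + r2^2 - 2*r1*r2*cos(t2-t1))
d = sqrt(14^2 + 7^2 - 2*14*7*cos(120-180)) = 12.1244

12.1244


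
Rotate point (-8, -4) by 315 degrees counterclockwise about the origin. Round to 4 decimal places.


x' = -8*cos(315) - -4*sin(315) = -8.4853
y' = -8*sin(315) + -4*cos(315) = 2.8284

(-8.4853, 2.8284)


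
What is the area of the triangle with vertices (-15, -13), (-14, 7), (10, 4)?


Area = |x1(y2-y3) + x2(y3-y1) + x3(y1-y2)| / 2
= |-15*(7-4) + -14*(4--13) + 10*(-13-7)| / 2
= 241.5

241.5


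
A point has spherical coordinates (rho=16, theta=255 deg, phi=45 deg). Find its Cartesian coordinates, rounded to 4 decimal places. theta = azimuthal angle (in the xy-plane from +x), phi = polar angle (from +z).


x = 16 * sin(45) * cos(255) = -2.9282
y = 16 * sin(45) * sin(255) = -10.9282
z = 16 * cos(45) = 11.3137

(-2.9282, -10.9282, 11.3137)


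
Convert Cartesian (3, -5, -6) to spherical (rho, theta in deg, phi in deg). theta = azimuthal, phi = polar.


rho = sqrt(3^2 + (-5)^2 + (-6)^2) = 8.3666
theta = atan2(-5, 3) = 300.9638 deg
phi = acos(-6/8.3666) = 135.8186 deg

rho = 8.3666, theta = 300.9638 deg, phi = 135.8186 deg


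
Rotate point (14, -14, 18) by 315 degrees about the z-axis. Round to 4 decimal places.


x' = 14*cos(315) - -14*sin(315) = 0
y' = 14*sin(315) + -14*cos(315) = -19.799
z' = 18

(0, -19.799, 18)


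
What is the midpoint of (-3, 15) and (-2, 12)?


Midpoint = ((-3+-2)/2, (15+12)/2) = (-2.5, 13.5)

(-2.5, 13.5)


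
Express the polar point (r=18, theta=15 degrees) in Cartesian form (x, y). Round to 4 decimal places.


x = 18 * cos(15) = 17.3867
y = 18 * sin(15) = 4.6587

(17.3867, 4.6587)


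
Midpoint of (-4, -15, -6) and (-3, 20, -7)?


Midpoint = ((-4+-3)/2, (-15+20)/2, (-6+-7)/2) = (-3.5, 2.5, -6.5)

(-3.5, 2.5, -6.5)


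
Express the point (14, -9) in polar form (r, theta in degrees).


r = sqrt(14^2 + (-9)^2) = 16.6433
theta = atan2(-9, 14) = 327.2648 degrees

r = 16.6433, theta = 327.2648 degrees


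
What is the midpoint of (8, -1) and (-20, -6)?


Midpoint = ((8+-20)/2, (-1+-6)/2) = (-6, -3.5)

(-6, -3.5)


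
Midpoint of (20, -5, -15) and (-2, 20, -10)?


Midpoint = ((20+-2)/2, (-5+20)/2, (-15+-10)/2) = (9, 7.5, -12.5)

(9, 7.5, -12.5)


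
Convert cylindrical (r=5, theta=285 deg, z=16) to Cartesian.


x = 5 * cos(285) = 1.2941
y = 5 * sin(285) = -4.8296
z = 16

(1.2941, -4.8296, 16)


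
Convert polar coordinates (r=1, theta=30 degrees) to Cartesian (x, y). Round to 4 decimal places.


x = 1 * cos(30) = 0.866
y = 1 * sin(30) = 0.5

(0.866, 0.5)


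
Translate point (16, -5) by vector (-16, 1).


Translation: (x+dx, y+dy) = (16+-16, -5+1) = (0, -4)

(0, -4)


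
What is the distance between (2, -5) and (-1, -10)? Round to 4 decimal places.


d = sqrt((-1-2)^2 + (-10--5)^2) = 5.831

5.831


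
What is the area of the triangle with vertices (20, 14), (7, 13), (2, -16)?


Area = |x1(y2-y3) + x2(y3-y1) + x3(y1-y2)| / 2
= |20*(13--16) + 7*(-16-14) + 2*(14-13)| / 2
= 186

186


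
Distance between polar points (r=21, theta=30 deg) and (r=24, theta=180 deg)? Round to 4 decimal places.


d = sqrt(r1^2 + r2^2 - 2*r1*r2*cos(t2-t1))
d = sqrt(21^2 + 24^2 - 2*21*24*cos(180-30)) = 43.4736

43.4736


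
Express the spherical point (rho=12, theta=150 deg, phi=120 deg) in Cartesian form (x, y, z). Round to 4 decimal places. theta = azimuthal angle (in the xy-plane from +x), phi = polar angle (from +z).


x = 12 * sin(120) * cos(150) = -9
y = 12 * sin(120) * sin(150) = 5.1962
z = 12 * cos(120) = -6

(-9, 5.1962, -6)


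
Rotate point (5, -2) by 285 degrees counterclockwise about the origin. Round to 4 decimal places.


x' = 5*cos(285) - -2*sin(285) = -0.6378
y' = 5*sin(285) + -2*cos(285) = -5.3473

(-0.6378, -5.3473)


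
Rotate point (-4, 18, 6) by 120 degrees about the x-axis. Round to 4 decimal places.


x' = -4
y' = 18*cos(120) - 6*sin(120) = -14.1962
z' = 18*sin(120) + 6*cos(120) = 12.5885

(-4, -14.1962, 12.5885)


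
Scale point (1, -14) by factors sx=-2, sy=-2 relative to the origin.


Scaling: (x*sx, y*sy) = (1*-2, -14*-2) = (-2, 28)

(-2, 28)


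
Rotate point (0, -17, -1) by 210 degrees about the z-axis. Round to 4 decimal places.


x' = 0*cos(210) - -17*sin(210) = -8.5
y' = 0*sin(210) + -17*cos(210) = 14.7224
z' = -1

(-8.5, 14.7224, -1)


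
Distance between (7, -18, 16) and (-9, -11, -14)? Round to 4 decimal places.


d = sqrt((-9-7)^2 + (-11--18)^2 + (-14-16)^2) = 34.7131

34.7131


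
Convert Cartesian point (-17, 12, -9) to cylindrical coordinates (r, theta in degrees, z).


r = sqrt((-17)^2 + 12^2) = 20.8087
theta = atan2(12, -17) = 144.7824 deg
z = -9

r = 20.8087, theta = 144.7824 deg, z = -9


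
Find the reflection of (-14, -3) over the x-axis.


Reflection across x-axis: (x, y) -> (x, -y)
(-14, -3) -> (-14, 3)

(-14, 3)


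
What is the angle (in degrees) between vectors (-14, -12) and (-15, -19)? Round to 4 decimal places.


dot = -14*-15 + -12*-19 = 438
|u| = 18.4391, |v| = 24.2074
cos(angle) = 0.9813
angle = 11.1085 degrees

11.1085 degrees


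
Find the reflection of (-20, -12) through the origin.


Reflection through origin: (x, y) -> (-x, -y)
(-20, -12) -> (20, 12)

(20, 12)


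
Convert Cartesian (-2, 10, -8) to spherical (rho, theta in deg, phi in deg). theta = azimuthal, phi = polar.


rho = sqrt((-2)^2 + 10^2 + (-8)^2) = 12.9615
theta = atan2(10, -2) = 101.3099 deg
phi = acos(-8/12.9615) = 128.1129 deg

rho = 12.9615, theta = 101.3099 deg, phi = 128.1129 deg


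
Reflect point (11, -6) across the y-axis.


Reflection across y-axis: (x, y) -> (-x, y)
(11, -6) -> (-11, -6)

(-11, -6)


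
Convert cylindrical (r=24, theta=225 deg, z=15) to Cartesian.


x = 24 * cos(225) = -16.9706
y = 24 * sin(225) = -16.9706
z = 15

(-16.9706, -16.9706, 15)


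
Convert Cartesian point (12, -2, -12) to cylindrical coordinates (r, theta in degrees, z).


r = sqrt(12^2 + (-2)^2) = 12.1655
theta = atan2(-2, 12) = 350.5377 deg
z = -12

r = 12.1655, theta = 350.5377 deg, z = -12


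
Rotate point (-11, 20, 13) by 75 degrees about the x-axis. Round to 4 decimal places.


x' = -11
y' = 20*cos(75) - 13*sin(75) = -7.3807
z' = 20*sin(75) + 13*cos(75) = 22.6832

(-11, -7.3807, 22.6832)


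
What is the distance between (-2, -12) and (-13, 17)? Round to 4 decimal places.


d = sqrt((-13--2)^2 + (17--12)^2) = 31.0161

31.0161


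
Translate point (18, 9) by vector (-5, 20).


Translation: (x+dx, y+dy) = (18+-5, 9+20) = (13, 29)

(13, 29)


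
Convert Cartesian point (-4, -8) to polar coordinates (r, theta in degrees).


r = sqrt((-4)^2 + (-8)^2) = 8.9443
theta = atan2(-8, -4) = 243.4349 degrees

r = 8.9443, theta = 243.4349 degrees


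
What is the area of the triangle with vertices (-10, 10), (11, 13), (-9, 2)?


Area = |x1(y2-y3) + x2(y3-y1) + x3(y1-y2)| / 2
= |-10*(13-2) + 11*(2-10) + -9*(10-13)| / 2
= 85.5

85.5


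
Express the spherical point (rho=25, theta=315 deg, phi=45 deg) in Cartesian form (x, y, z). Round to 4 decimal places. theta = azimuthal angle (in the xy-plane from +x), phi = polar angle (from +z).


x = 25 * sin(45) * cos(315) = 12.5
y = 25 * sin(45) * sin(315) = -12.5
z = 25 * cos(45) = 17.6777

(12.5, -12.5, 17.6777)


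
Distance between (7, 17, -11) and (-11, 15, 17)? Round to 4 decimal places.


d = sqrt((-11-7)^2 + (15-17)^2 + (17--11)^2) = 33.3467

33.3467


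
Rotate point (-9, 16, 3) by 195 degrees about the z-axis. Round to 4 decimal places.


x' = -9*cos(195) - 16*sin(195) = 12.8344
y' = -9*sin(195) + 16*cos(195) = -13.1254
z' = 3

(12.8344, -13.1254, 3)


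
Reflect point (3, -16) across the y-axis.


Reflection across y-axis: (x, y) -> (-x, y)
(3, -16) -> (-3, -16)

(-3, -16)


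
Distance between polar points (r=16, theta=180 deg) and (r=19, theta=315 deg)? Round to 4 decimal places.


d = sqrt(r1^2 + r2^2 - 2*r1*r2*cos(t2-t1))
d = sqrt(16^2 + 19^2 - 2*16*19*cos(315-180)) = 32.3562

32.3562


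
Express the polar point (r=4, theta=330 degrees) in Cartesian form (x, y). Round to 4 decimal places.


x = 4 * cos(330) = 3.4641
y = 4 * sin(330) = -2

(3.4641, -2)


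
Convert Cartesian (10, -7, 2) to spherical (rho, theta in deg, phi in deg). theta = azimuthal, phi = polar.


rho = sqrt(10^2 + (-7)^2 + 2^2) = 12.3693
theta = atan2(-7, 10) = 325.008 deg
phi = acos(2/12.3693) = 80.695 deg

rho = 12.3693, theta = 325.008 deg, phi = 80.695 deg


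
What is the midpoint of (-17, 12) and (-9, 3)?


Midpoint = ((-17+-9)/2, (12+3)/2) = (-13, 7.5)

(-13, 7.5)


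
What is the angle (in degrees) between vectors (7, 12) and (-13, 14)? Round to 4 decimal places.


dot = 7*-13 + 12*14 = 77
|u| = 13.8924, |v| = 19.105
cos(angle) = 0.2901
angle = 73.1353 degrees

73.1353 degrees


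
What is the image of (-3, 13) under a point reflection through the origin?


Reflection through origin: (x, y) -> (-x, -y)
(-3, 13) -> (3, -13)

(3, -13)


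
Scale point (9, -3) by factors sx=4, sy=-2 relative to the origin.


Scaling: (x*sx, y*sy) = (9*4, -3*-2) = (36, 6)

(36, 6)


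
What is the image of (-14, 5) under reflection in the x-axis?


Reflection across x-axis: (x, y) -> (x, -y)
(-14, 5) -> (-14, -5)

(-14, -5)


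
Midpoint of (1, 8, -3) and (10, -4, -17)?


Midpoint = ((1+10)/2, (8+-4)/2, (-3+-17)/2) = (5.5, 2, -10)

(5.5, 2, -10)


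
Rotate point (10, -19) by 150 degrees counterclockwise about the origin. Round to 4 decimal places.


x' = 10*cos(150) - -19*sin(150) = 0.8397
y' = 10*sin(150) + -19*cos(150) = 21.4545

(0.8397, 21.4545)


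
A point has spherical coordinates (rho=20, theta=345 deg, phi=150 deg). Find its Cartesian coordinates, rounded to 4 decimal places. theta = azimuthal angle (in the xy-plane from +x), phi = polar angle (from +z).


x = 20 * sin(150) * cos(345) = 9.6593
y = 20 * sin(150) * sin(345) = -2.5882
z = 20 * cos(150) = -17.3205

(9.6593, -2.5882, -17.3205)


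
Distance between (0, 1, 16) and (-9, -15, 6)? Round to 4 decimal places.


d = sqrt((-9-0)^2 + (-15-1)^2 + (6-16)^2) = 20.9045

20.9045


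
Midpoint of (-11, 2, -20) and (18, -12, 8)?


Midpoint = ((-11+18)/2, (2+-12)/2, (-20+8)/2) = (3.5, -5, -6)

(3.5, -5, -6)


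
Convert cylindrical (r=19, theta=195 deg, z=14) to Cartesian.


x = 19 * cos(195) = -18.3526
y = 19 * sin(195) = -4.9176
z = 14

(-18.3526, -4.9176, 14)


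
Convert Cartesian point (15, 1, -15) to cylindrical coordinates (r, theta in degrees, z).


r = sqrt(15^2 + 1^2) = 15.0333
theta = atan2(1, 15) = 3.8141 deg
z = -15

r = 15.0333, theta = 3.8141 deg, z = -15


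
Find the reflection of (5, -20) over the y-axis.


Reflection across y-axis: (x, y) -> (-x, y)
(5, -20) -> (-5, -20)

(-5, -20)


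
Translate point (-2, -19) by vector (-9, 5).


Translation: (x+dx, y+dy) = (-2+-9, -19+5) = (-11, -14)

(-11, -14)


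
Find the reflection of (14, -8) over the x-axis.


Reflection across x-axis: (x, y) -> (x, -y)
(14, -8) -> (14, 8)

(14, 8)


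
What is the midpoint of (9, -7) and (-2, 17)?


Midpoint = ((9+-2)/2, (-7+17)/2) = (3.5, 5)

(3.5, 5)


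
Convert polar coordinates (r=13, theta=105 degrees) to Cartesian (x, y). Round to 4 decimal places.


x = 13 * cos(105) = -3.3646
y = 13 * sin(105) = 12.557

(-3.3646, 12.557)


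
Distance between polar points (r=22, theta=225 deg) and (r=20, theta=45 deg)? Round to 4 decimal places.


d = sqrt(r1^2 + r2^2 - 2*r1*r2*cos(t2-t1))
d = sqrt(22^2 + 20^2 - 2*22*20*cos(45-225)) = 42

42


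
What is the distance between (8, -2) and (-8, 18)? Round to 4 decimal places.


d = sqrt((-8-8)^2 + (18--2)^2) = 25.6125

25.6125


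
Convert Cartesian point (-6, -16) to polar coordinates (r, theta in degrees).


r = sqrt((-6)^2 + (-16)^2) = 17.088
theta = atan2(-16, -6) = 249.444 degrees

r = 17.088, theta = 249.444 degrees


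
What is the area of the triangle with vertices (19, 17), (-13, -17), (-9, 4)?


Area = |x1(y2-y3) + x2(y3-y1) + x3(y1-y2)| / 2
= |19*(-17-4) + -13*(4-17) + -9*(17--17)| / 2
= 268

268


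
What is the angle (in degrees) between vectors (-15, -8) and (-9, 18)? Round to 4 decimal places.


dot = -15*-9 + -8*18 = -9
|u| = 17, |v| = 20.1246
cos(angle) = -0.0263
angle = 91.5074 degrees

91.5074 degrees


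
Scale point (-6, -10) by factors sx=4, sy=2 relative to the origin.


Scaling: (x*sx, y*sy) = (-6*4, -10*2) = (-24, -20)

(-24, -20)


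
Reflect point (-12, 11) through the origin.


Reflection through origin: (x, y) -> (-x, -y)
(-12, 11) -> (12, -11)

(12, -11)


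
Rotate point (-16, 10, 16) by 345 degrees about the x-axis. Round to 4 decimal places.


x' = -16
y' = 10*cos(345) - 16*sin(345) = 13.8004
z' = 10*sin(345) + 16*cos(345) = 12.8666

(-16, 13.8004, 12.8666)


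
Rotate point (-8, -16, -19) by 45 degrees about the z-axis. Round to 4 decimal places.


x' = -8*cos(45) - -16*sin(45) = 5.6569
y' = -8*sin(45) + -16*cos(45) = -16.9706
z' = -19

(5.6569, -16.9706, -19)


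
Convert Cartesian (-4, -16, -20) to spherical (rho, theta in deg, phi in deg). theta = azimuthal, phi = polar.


rho = sqrt((-4)^2 + (-16)^2 + (-20)^2) = 25.923
theta = atan2(-16, -4) = 255.9638 deg
phi = acos(-20/25.923) = 140.4903 deg

rho = 25.923, theta = 255.9638 deg, phi = 140.4903 deg


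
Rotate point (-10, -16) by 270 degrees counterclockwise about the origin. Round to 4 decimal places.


x' = -10*cos(270) - -16*sin(270) = -16
y' = -10*sin(270) + -16*cos(270) = 10

(-16, 10)


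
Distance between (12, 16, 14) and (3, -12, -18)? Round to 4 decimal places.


d = sqrt((3-12)^2 + (-12-16)^2 + (-18-14)^2) = 43.4626

43.4626


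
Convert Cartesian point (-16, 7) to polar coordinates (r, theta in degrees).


r = sqrt((-16)^2 + 7^2) = 17.4642
theta = atan2(7, -16) = 156.3706 degrees

r = 17.4642, theta = 156.3706 degrees


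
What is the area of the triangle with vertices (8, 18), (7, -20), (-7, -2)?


Area = |x1(y2-y3) + x2(y3-y1) + x3(y1-y2)| / 2
= |8*(-20--2) + 7*(-2-18) + -7*(18--20)| / 2
= 275

275


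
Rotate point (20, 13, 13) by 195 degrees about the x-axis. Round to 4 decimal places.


x' = 20
y' = 13*cos(195) - 13*sin(195) = -9.1924
z' = 13*sin(195) + 13*cos(195) = -15.9217

(20, -9.1924, -15.9217)


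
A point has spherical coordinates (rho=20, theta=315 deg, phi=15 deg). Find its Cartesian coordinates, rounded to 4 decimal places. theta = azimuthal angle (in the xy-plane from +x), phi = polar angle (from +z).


x = 20 * sin(15) * cos(315) = 3.6603
y = 20 * sin(15) * sin(315) = -3.6603
z = 20 * cos(15) = 19.3185

(3.6603, -3.6603, 19.3185)


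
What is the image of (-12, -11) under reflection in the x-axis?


Reflection across x-axis: (x, y) -> (x, -y)
(-12, -11) -> (-12, 11)

(-12, 11)


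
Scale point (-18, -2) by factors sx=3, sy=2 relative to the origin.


Scaling: (x*sx, y*sy) = (-18*3, -2*2) = (-54, -4)

(-54, -4)


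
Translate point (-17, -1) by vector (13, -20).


Translation: (x+dx, y+dy) = (-17+13, -1+-20) = (-4, -21)

(-4, -21)


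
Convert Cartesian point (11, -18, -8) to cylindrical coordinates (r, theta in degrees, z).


r = sqrt(11^2 + (-18)^2) = 21.095
theta = atan2(-18, 11) = 301.4296 deg
z = -8

r = 21.095, theta = 301.4296 deg, z = -8


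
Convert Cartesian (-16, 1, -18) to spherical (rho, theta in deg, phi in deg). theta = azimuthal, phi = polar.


rho = sqrt((-16)^2 + 1^2 + (-18)^2) = 24.1039
theta = atan2(1, -16) = 176.4237 deg
phi = acos(-18/24.1039) = 138.311 deg

rho = 24.1039, theta = 176.4237 deg, phi = 138.311 deg


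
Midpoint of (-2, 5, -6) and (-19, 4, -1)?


Midpoint = ((-2+-19)/2, (5+4)/2, (-6+-1)/2) = (-10.5, 4.5, -3.5)

(-10.5, 4.5, -3.5)


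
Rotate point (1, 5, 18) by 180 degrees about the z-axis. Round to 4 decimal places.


x' = 1*cos(180) - 5*sin(180) = -1
y' = 1*sin(180) + 5*cos(180) = -5
z' = 18

(-1, -5, 18)


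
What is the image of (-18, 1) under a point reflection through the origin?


Reflection through origin: (x, y) -> (-x, -y)
(-18, 1) -> (18, -1)

(18, -1)


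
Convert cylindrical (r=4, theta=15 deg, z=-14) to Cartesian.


x = 4 * cos(15) = 3.8637
y = 4 * sin(15) = 1.0353
z = -14

(3.8637, 1.0353, -14)


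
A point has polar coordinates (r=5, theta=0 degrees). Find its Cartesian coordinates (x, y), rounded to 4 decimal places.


x = 5 * cos(0) = 5
y = 5 * sin(0) = 0

(5, 0)


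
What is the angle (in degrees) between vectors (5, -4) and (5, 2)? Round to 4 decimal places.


dot = 5*5 + -4*2 = 17
|u| = 6.4031, |v| = 5.3852
cos(angle) = 0.493
angle = 60.4612 degrees

60.4612 degrees


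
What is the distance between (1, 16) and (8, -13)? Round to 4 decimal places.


d = sqrt((8-1)^2 + (-13-16)^2) = 29.8329

29.8329


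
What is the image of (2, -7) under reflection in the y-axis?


Reflection across y-axis: (x, y) -> (-x, y)
(2, -7) -> (-2, -7)

(-2, -7)


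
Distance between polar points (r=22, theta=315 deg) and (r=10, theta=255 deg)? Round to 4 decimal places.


d = sqrt(r1^2 + r2^2 - 2*r1*r2*cos(t2-t1))
d = sqrt(22^2 + 10^2 - 2*22*10*cos(255-315)) = 19.0788

19.0788


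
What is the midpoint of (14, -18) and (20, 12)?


Midpoint = ((14+20)/2, (-18+12)/2) = (17, -3)

(17, -3)


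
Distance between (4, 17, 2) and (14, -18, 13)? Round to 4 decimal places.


d = sqrt((14-4)^2 + (-18-17)^2 + (13-2)^2) = 38.0263

38.0263


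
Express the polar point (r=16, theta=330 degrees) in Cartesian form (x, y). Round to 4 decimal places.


x = 16 * cos(330) = 13.8564
y = 16 * sin(330) = -8

(13.8564, -8)


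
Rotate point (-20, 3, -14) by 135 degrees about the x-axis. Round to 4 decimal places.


x' = -20
y' = 3*cos(135) - -14*sin(135) = 7.7782
z' = 3*sin(135) + -14*cos(135) = 12.0208

(-20, 7.7782, 12.0208)


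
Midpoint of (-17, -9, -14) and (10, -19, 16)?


Midpoint = ((-17+10)/2, (-9+-19)/2, (-14+16)/2) = (-3.5, -14, 1)

(-3.5, -14, 1)


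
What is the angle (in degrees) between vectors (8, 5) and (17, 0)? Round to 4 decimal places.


dot = 8*17 + 5*0 = 136
|u| = 9.434, |v| = 17
cos(angle) = 0.848
angle = 32.0054 degrees

32.0054 degrees


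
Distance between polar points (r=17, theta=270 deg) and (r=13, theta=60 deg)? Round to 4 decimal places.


d = sqrt(r1^2 + r2^2 - 2*r1*r2*cos(t2-t1))
d = sqrt(17^2 + 13^2 - 2*17*13*cos(60-270)) = 28.9963

28.9963


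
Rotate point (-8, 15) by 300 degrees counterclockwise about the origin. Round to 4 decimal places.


x' = -8*cos(300) - 15*sin(300) = 8.9904
y' = -8*sin(300) + 15*cos(300) = 14.4282

(8.9904, 14.4282)


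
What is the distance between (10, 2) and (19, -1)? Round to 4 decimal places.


d = sqrt((19-10)^2 + (-1-2)^2) = 9.4868

9.4868


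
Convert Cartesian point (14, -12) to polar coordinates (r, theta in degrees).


r = sqrt(14^2 + (-12)^2) = 18.4391
theta = atan2(-12, 14) = 319.3987 degrees

r = 18.4391, theta = 319.3987 degrees


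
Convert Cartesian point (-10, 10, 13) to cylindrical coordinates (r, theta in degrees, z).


r = sqrt((-10)^2 + 10^2) = 14.1421
theta = atan2(10, -10) = 135 deg
z = 13

r = 14.1421, theta = 135 deg, z = 13


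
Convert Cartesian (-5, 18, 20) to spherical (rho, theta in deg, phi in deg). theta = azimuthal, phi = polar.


rho = sqrt((-5)^2 + 18^2 + 20^2) = 27.3679
theta = atan2(18, -5) = 105.5241 deg
phi = acos(20/27.3679) = 43.0478 deg

rho = 27.3679, theta = 105.5241 deg, phi = 43.0478 deg


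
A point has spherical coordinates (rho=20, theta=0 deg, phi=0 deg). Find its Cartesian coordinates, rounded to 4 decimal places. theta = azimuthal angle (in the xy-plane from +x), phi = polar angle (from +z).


x = 20 * sin(0) * cos(0) = 0
y = 20 * sin(0) * sin(0) = 0
z = 20 * cos(0) = 20

(0, 0, 20)
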